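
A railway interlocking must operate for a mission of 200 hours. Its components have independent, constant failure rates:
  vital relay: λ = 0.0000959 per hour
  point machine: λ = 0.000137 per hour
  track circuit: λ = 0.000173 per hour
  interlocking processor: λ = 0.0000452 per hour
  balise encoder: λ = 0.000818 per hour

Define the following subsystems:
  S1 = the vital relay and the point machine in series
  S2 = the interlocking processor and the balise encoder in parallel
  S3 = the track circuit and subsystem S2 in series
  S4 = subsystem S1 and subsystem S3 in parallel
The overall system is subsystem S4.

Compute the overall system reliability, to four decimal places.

0.9984

R(vital relay) = exp(−0.0000959 × 200) = 0.981003
R(point machine) = exp(−0.000137 × 200) = 0.972972
R(track circuit) = exp(−0.000173 × 200) = 0.965992
R(interlocking processor) = exp(−0.0000452 × 200) = 0.991001
R(balise encoder) = exp(−0.000818 × 200) = 0.849082
Series (vital relay and point machine): 0.981003 × 0.972972 = 0.954488
Parallel (interlocking processor and balise encoder): 1 − (1 − 0.991001)(1 − 0.849082) = 0.998642
Series (track circuit and [0.998642]): 0.965992 × 0.998642 = 0.964680
Parallel ([0.954488] and [0.964680]): 1 − (1 − 0.954488)(1 − 0.964680) = 0.9984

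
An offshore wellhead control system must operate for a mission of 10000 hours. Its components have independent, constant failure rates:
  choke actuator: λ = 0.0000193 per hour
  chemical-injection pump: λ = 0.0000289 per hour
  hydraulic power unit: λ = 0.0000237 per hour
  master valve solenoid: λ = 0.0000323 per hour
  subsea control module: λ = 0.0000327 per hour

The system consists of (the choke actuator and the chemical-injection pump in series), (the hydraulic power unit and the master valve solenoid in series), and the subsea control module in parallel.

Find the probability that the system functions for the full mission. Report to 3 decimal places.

0.954

R(choke actuator) = exp(−0.0000193 × 10000) = 0.82448
R(chemical-injection pump) = exp(−0.0000289 × 10000) = 0.74901
R(hydraulic power unit) = exp(−0.0000237 × 10000) = 0.78899
R(master valve solenoid) = exp(−0.0000323 × 10000) = 0.72397
R(subsea control module) = exp(−0.0000327 × 10000) = 0.72108
Series (choke actuator and chemical-injection pump): 0.82448 × 0.74901 = 0.61754
Series (hydraulic power unit and master valve solenoid): 0.78899 × 0.72397 = 0.57121
Parallel ([0.61754], [0.57121], and subsea control module): 1 − (1 − 0.61754)(1 − 0.57121)(1 − 0.72108) = 0.954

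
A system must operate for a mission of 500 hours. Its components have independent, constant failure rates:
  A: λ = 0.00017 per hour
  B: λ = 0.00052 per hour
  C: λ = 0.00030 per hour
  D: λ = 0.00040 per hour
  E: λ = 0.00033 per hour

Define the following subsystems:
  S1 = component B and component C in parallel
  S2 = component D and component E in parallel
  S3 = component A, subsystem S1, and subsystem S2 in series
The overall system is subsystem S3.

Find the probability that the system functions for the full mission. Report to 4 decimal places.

0.8647

R(A) = exp(−0.00017 × 500) = 0.918512
R(B) = exp(−0.00052 × 500) = 0.771052
R(C) = exp(−0.00030 × 500) = 0.860708
R(D) = exp(−0.00040 × 500) = 0.818731
R(E) = exp(−0.00033 × 500) = 0.847894
Parallel (B and C): 1 − (1 − 0.771052)(1 − 0.860708) = 0.968109
Parallel (D and E): 1 − (1 − 0.818731)(1 − 0.847894) = 0.972428
Series (A, [0.968109], and [0.972428]): 0.918512 × 0.968109 × 0.972428 = 0.8647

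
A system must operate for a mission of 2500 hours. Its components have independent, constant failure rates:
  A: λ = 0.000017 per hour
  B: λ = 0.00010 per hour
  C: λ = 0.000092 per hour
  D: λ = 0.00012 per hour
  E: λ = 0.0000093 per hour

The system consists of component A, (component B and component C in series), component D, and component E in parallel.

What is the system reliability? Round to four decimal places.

0.9999

R(A) = exp(−0.000017 × 2500) = 0.958390
R(B) = exp(−0.00010 × 2500) = 0.778801
R(C) = exp(−0.000092 × 2500) = 0.794534
R(D) = exp(−0.00012 × 2500) = 0.740818
R(E) = exp(−0.0000093 × 2500) = 0.977018
Series (B and C): 0.778801 × 0.794534 = 0.618784
Parallel (A, [0.618784], D, and E): 1 − (1 − 0.958390)(1 − 0.618784)(1 − 0.740818)(1 − 0.977018) = 0.9999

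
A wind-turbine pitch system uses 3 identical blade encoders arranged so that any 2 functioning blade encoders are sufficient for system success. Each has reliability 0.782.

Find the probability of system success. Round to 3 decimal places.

R = Σ_{i=2}^{3} C(3,i) p^i (1−p)^{3−i} with p = 0.782
C(3,2)·0.782^2·0.218^1 = 0.39994
C(3,3)·0.782^3·0.218^0 = 0.47821
Sum = 0.878

0.878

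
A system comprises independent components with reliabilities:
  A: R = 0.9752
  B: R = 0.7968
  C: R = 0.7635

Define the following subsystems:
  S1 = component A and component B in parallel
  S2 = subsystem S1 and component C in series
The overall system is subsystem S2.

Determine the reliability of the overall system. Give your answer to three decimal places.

0.760

Parallel (A and B): 1 − (1 − 0.97520)(1 − 0.79680) = 0.99496
Series ([0.99496] and C): 0.99496 × 0.76350 = 0.760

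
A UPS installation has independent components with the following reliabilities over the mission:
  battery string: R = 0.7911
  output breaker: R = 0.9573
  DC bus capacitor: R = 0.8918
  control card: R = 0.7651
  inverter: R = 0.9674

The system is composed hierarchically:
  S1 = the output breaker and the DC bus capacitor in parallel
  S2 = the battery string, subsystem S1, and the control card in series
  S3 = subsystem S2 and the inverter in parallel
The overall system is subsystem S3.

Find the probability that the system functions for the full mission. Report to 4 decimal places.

0.9870

Parallel (output breaker and DC bus capacitor): 1 − (1 − 0.957300)(1 − 0.891800) = 0.995380
Series (battery string, [0.995380], and control card): 0.791100 × 0.995380 × 0.765100 = 0.602474
Parallel ([0.602474] and inverter): 1 − (1 − 0.602474)(1 − 0.967400) = 0.9870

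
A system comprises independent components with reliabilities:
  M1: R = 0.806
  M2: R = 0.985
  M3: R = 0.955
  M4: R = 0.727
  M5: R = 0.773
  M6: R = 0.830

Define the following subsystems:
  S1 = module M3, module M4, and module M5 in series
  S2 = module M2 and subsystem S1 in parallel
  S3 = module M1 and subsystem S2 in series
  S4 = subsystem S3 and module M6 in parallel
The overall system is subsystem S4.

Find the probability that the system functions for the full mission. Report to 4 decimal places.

0.9661

Series (M3, M4, and M5): 0.955000 × 0.727000 × 0.773000 = 0.536682
Parallel (M2 and [0.536682]): 1 − (1 − 0.985000)(1 − 0.536682) = 0.993050
Series (M1 and [0.993050]): 0.806000 × 0.993050 = 0.800398
Parallel ([0.800398] and M6): 1 − (1 − 0.800398)(1 − 0.830000) = 0.9661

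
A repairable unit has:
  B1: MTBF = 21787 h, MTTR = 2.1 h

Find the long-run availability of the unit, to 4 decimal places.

0.9999

A(B1) = MTBF/(MTBF+MTTR) = 21787/(21787+2.1) = 0.9999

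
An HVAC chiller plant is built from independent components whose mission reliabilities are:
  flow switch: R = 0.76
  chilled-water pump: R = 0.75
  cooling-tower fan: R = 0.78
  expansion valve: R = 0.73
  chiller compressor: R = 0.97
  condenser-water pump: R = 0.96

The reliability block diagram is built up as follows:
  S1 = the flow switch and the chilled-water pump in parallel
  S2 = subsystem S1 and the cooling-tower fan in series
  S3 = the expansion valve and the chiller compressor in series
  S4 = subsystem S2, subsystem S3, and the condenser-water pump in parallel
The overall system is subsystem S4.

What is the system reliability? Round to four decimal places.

0.9969

Parallel (flow switch and chilled-water pump): 1 − (1 − 0.760000)(1 − 0.750000) = 0.940000
Series ([0.940000] and cooling-tower fan): 0.940000 × 0.780000 = 0.733200
Series (expansion valve and chiller compressor): 0.730000 × 0.970000 = 0.708100
Parallel ([0.733200], [0.708100], and condenser-water pump): 1 − (1 − 0.733200)(1 − 0.708100)(1 − 0.960000) = 0.9969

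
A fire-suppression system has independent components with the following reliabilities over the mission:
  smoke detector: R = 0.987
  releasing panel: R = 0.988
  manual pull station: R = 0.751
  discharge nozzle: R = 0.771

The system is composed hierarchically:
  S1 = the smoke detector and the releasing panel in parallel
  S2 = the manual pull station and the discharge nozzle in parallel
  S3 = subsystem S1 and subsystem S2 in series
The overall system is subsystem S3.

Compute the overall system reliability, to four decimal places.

0.9428

Parallel (smoke detector and releasing panel): 1 − (1 − 0.987000)(1 − 0.988000) = 0.999844
Parallel (manual pull station and discharge nozzle): 1 − (1 − 0.751000)(1 − 0.771000) = 0.942979
Series ([0.999844] and [0.942979]): 0.999844 × 0.942979 = 0.9428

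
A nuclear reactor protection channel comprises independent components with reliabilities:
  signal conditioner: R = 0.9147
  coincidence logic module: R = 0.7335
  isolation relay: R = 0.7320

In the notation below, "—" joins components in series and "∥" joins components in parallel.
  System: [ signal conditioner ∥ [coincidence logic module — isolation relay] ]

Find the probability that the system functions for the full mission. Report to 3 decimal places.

0.960

Series (coincidence logic module and isolation relay): 0.73350 × 0.73200 = 0.53692
Parallel (signal conditioner and [0.53692]): 1 − (1 − 0.91470)(1 − 0.53692) = 0.960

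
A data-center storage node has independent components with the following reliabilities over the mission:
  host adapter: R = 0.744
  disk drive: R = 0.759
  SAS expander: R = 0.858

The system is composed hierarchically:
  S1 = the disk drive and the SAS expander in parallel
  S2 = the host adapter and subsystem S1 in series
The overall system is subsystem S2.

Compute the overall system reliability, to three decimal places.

Parallel (disk drive and SAS expander): 1 − (1 − 0.75900)(1 − 0.85800) = 0.96578
Series (host adapter and [0.96578]): 0.74400 × 0.96578 = 0.719

0.719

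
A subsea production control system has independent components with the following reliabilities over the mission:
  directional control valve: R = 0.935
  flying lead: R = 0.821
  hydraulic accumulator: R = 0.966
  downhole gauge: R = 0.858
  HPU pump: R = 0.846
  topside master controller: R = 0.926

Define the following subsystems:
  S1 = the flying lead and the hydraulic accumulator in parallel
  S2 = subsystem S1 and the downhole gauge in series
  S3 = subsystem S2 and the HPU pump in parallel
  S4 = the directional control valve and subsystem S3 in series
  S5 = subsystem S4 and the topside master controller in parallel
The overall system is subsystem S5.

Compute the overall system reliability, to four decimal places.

0.9936

Parallel (flying lead and hydraulic accumulator): 1 − (1 − 0.821000)(1 − 0.966000) = 0.993914
Series ([0.993914] and downhole gauge): 0.993914 × 0.858000 = 0.852778
Parallel ([0.852778] and HPU pump): 1 − (1 − 0.852778)(1 − 0.846000) = 0.977328
Series (directional control valve and [0.977328]): 0.935000 × 0.977328 = 0.913802
Parallel ([0.913802] and topside master controller): 1 − (1 − 0.913802)(1 − 0.926000) = 0.9936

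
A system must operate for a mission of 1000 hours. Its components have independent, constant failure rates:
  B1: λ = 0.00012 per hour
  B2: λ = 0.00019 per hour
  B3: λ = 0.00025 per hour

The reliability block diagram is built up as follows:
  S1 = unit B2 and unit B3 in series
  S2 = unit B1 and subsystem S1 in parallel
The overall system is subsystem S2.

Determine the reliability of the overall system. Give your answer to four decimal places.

0.9597

R(B1) = exp(−0.00012 × 1000) = 0.886920
R(B2) = exp(−0.00019 × 1000) = 0.826959
R(B3) = exp(−0.00025 × 1000) = 0.778801
Series (B2 and B3): 0.826959 × 0.778801 = 0.644036
Parallel (B1 and [0.644036]): 1 − (1 − 0.886920)(1 − 0.644036) = 0.9597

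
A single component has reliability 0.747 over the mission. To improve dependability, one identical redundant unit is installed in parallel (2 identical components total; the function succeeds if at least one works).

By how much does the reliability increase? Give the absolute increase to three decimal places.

R_before = 0.747
R_after = 1 − (1 − 0.747)^2 = 0.936
ΔR = 0.936 − 0.747 = 0.189

0.189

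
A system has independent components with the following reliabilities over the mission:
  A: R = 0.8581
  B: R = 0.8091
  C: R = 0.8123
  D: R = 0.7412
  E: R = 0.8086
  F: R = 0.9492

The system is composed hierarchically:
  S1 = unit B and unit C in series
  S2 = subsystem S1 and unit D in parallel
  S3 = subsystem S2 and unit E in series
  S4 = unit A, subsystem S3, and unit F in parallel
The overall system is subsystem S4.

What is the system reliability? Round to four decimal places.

Series (B and C): 0.809100 × 0.812300 = 0.657232
Parallel ([0.657232] and D): 1 − (1 − 0.657232)(1 − 0.741200) = 0.911292
Series ([0.911292] and E): 0.911292 × 0.808600 = 0.736871
Parallel (A, [0.736871], and F): 1 − (1 − 0.858100)(1 − 0.736871)(1 − 0.949200) = 0.9981

0.9981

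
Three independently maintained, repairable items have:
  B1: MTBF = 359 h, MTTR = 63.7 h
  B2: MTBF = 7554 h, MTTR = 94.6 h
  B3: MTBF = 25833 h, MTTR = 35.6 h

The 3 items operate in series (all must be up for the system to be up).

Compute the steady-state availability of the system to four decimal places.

A(B1) = MTBF/(MTBF+MTTR) = 359/(359+63.7) = 0.849302
A(B2) = MTBF/(MTBF+MTTR) = 7554/(7554+94.6) = 0.987632
A(B3) = MTBF/(MTBF+MTTR) = 25833/(25833+35.6) = 0.998624
Series availability: 0.849302 × 0.987632 × 0.998624 = 0.8376

0.8376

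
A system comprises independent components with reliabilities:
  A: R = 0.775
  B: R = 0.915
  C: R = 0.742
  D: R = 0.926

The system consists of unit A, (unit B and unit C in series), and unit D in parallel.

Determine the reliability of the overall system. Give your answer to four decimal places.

0.9947

Series (B and C): 0.915000 × 0.742000 = 0.678930
Parallel (A, [0.678930], and D): 1 − (1 − 0.775000)(1 − 0.678930)(1 − 0.926000) = 0.9947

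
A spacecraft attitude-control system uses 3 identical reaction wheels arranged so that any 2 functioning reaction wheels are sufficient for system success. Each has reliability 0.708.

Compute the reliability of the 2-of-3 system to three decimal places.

R = Σ_{i=2}^{3} C(3,i) p^i (1−p)^{3−i} with p = 0.708
C(3,2)·0.708^2·0.292^1 = 0.43911
C(3,3)·0.708^3·0.292^0 = 0.35489
Sum = 0.794

0.794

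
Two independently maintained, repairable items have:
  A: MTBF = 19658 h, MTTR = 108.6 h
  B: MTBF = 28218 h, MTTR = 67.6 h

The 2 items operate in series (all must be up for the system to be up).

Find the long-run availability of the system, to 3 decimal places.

0.992

A(A) = MTBF/(MTBF+MTTR) = 19658/(19658+108.6) = 0.994506
A(B) = MTBF/(MTBF+MTTR) = 28218/(28218+67.6) = 0.997610
Series availability: 0.994506 × 0.997610 = 0.992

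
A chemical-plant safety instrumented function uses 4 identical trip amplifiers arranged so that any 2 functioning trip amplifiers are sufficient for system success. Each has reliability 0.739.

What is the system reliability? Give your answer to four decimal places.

R = Σ_{i=2}^{4} C(4,i) p^i (1−p)^{4−i} with p = 0.739
C(4,2)·0.739^2·0.261^2 = 0.223214
C(4,3)·0.739^3·0.261^1 = 0.421341
C(4,4)·0.739^4·0.261^0 = 0.298248
Sum = 0.9428

0.9428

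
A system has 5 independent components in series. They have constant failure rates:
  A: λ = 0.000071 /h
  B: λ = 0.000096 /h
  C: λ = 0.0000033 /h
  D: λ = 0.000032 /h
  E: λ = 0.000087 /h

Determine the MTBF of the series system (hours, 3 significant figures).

Series of exponential components: λ_sys = Σ λ_i
λ_sys = 0.000071 + 0.000096 + 0.0000033 + 0.000032 + 0.000087 = 2.8930e-04 /h
MTBF = 1 / λ_sys = 3460 h

3460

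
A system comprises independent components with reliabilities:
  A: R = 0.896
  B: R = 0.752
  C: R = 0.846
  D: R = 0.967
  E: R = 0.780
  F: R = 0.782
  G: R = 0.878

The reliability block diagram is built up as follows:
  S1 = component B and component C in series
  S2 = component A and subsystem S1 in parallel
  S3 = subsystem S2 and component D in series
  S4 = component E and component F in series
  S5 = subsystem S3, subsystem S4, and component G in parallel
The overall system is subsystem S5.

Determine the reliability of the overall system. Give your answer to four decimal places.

0.9967

Series (B and C): 0.752000 × 0.846000 = 0.636192
Parallel (A and [0.636192]): 1 − (1 − 0.896000)(1 − 0.636192) = 0.962164
Series ([0.962164] and D): 0.962164 × 0.967000 = 0.930413
Series (E and F): 0.780000 × 0.782000 = 0.609960
Parallel ([0.930413], [0.609960], and G): 1 − (1 − 0.930413)(1 − 0.609960)(1 − 0.878000) = 0.9967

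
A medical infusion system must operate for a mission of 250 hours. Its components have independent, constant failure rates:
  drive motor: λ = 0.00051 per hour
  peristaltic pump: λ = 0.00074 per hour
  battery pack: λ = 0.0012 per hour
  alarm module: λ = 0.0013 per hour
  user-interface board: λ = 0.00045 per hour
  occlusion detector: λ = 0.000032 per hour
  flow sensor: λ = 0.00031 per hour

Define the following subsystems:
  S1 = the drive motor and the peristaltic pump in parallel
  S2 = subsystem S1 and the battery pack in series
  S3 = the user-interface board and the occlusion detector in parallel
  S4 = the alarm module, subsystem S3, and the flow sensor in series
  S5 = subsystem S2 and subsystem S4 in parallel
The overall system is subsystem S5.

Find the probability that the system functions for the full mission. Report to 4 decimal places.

0.9090

R(drive motor) = exp(−0.00051 × 250) = 0.880293
R(peristaltic pump) = exp(−0.00074 × 250) = 0.831104
R(battery pack) = exp(−0.0012 × 250) = 0.740818
R(alarm module) = exp(−0.0013 × 250) = 0.722527
R(user-interface board) = exp(−0.00045 × 250) = 0.893597
R(occlusion detector) = exp(−0.000032 × 250) = 0.992032
R(flow sensor) = exp(−0.00031 × 250) = 0.925427
Parallel (drive motor and peristaltic pump): 1 − (1 − 0.880293)(1 − 0.831104) = 0.979782
Series ([0.979782] and battery pack): 0.979782 × 0.740818 = 0.725840
Parallel (user-interface board and occlusion detector): 1 − (1 − 0.893597)(1 − 0.992032) = 0.999152
Series (alarm module, [0.999152], and flow sensor): 0.722527 × 0.999152 × 0.925427 = 0.668079
Parallel ([0.725840] and [0.668079]): 1 − (1 − 0.725840)(1 − 0.668079) = 0.9090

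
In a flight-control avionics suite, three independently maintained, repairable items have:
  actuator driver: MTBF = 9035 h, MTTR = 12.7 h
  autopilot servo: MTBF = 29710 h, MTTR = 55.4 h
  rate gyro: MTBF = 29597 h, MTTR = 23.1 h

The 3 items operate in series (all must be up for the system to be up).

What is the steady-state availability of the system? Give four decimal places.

0.9960

A(actuator driver) = MTBF/(MTBF+MTTR) = 9035/(9035+12.7) = 0.998596
A(autopilot servo) = MTBF/(MTBF+MTTR) = 29710/(29710+55.4) = 0.998139
A(rate gyro) = MTBF/(MTBF+MTTR) = 29597/(29597+23.1) = 0.999220
Series availability: 0.998596 × 0.998139 × 0.999220 = 0.9960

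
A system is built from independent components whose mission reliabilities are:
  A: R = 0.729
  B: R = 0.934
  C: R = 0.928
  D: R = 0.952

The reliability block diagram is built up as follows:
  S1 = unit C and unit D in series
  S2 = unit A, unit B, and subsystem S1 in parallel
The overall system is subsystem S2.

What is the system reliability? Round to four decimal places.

0.9979

Series (C and D): 0.928000 × 0.952000 = 0.883456
Parallel (A, B, and [0.883456]): 1 − (1 − 0.729000)(1 − 0.934000)(1 − 0.883456) = 0.9979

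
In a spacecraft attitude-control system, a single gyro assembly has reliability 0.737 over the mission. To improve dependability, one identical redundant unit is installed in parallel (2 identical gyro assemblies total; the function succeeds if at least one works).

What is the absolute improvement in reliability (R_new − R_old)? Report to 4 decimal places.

0.1938

R_before = 0.737
R_after = 1 − (1 − 0.737)^2 = 0.9308
ΔR = 0.9308 − 0.737 = 0.1938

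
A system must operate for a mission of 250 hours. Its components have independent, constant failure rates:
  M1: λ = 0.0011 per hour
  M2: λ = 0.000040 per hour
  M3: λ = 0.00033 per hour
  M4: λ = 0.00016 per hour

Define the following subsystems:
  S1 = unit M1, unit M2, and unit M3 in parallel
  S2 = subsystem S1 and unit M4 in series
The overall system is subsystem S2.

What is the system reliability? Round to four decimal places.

0.9606

R(M1) = exp(−0.0011 × 250) = 0.759572
R(M2) = exp(−0.000040 × 250) = 0.990050
R(M3) = exp(−0.00033 × 250) = 0.920811
R(M4) = exp(−0.00016 × 250) = 0.960789
Parallel (M1, M2, and M3): 1 − (1 − 0.759572)(1 − 0.990050)(1 − 0.920811) = 0.999811
Series ([0.999811] and M4): 0.999811 × 0.960789 = 0.9606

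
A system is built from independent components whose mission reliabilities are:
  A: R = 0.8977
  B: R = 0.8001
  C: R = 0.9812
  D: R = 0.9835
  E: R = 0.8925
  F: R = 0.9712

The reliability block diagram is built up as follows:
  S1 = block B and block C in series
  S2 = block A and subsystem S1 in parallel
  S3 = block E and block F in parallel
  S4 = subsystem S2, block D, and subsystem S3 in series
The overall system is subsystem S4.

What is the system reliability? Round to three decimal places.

Series (B and C): 0.80010 × 0.98120 = 0.78506
Parallel (A and [0.78506]): 1 − (1 − 0.89770)(1 − 0.78506) = 0.97801
Parallel (E and F): 1 − (1 − 0.89250)(1 − 0.97120) = 0.99690
Series ([0.97801], D, and [0.99690]): 0.97801 × 0.98350 × 0.99690 = 0.959

0.959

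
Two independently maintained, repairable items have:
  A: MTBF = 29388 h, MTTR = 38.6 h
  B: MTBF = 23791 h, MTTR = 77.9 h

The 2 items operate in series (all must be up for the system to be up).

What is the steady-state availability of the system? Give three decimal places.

0.995

A(A) = MTBF/(MTBF+MTTR) = 29388/(29388+38.6) = 0.998688
A(B) = MTBF/(MTBF+MTTR) = 23791/(23791+77.9) = 0.996736
Series availability: 0.998688 × 0.996736 = 0.995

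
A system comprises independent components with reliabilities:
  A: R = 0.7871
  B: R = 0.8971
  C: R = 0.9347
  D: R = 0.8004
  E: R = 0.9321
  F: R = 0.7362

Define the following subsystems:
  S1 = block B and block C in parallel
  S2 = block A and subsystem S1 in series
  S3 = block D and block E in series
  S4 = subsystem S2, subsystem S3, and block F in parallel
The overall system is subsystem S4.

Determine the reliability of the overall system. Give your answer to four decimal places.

0.9854

Parallel (B and C): 1 − (1 − 0.897100)(1 − 0.934700) = 0.993281
Series (A and [0.993281]): 0.787100 × 0.993281 = 0.781811
Series (D and E): 0.800400 × 0.932100 = 0.746053
Parallel ([0.781811], [0.746053], and F): 1 − (1 − 0.781811)(1 − 0.746053)(1 − 0.736200) = 0.9854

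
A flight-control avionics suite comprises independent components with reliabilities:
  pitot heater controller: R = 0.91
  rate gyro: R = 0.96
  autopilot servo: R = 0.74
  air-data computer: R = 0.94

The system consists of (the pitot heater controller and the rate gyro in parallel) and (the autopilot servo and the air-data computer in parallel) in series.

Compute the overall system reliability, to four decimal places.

0.9809

Parallel (pitot heater controller and rate gyro): 1 − (1 − 0.910000)(1 − 0.960000) = 0.996400
Parallel (autopilot servo and air-data computer): 1 − (1 − 0.740000)(1 − 0.940000) = 0.984400
Series ([0.996400] and [0.984400]): 0.996400 × 0.984400 = 0.9809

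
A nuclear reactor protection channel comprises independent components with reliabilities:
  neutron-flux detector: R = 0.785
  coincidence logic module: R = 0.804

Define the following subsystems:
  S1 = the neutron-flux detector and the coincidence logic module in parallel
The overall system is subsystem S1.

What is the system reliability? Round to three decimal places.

0.958

Parallel (neutron-flux detector and coincidence logic module): 1 − (1 − 0.78500)(1 − 0.80400) = 0.958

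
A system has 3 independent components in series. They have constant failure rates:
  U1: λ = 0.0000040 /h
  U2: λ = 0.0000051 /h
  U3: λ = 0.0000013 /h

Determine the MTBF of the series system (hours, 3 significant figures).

Series of exponential components: λ_sys = Σ λ_i
λ_sys = 0.0000040 + 0.0000051 + 0.0000013 = 1.0400e-05 /h
MTBF = 1 / λ_sys = 96200 h

96200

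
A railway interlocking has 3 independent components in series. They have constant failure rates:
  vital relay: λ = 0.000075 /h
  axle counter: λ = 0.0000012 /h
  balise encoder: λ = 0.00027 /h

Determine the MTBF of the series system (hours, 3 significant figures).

2890

Series of exponential components: λ_sys = Σ λ_i
λ_sys = 0.000075 + 0.0000012 + 0.00027 = 3.4620e-04 /h
MTBF = 1 / λ_sys = 2890 h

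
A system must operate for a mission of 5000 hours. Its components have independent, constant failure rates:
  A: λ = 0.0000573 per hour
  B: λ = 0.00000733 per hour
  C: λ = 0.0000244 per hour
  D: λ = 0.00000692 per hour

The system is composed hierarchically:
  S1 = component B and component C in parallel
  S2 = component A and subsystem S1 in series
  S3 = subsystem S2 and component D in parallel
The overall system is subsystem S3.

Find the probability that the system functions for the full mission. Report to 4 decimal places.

R(A) = exp(−0.0000573 × 5000) = 0.750887
R(B) = exp(−0.00000733 × 5000) = 0.964013
R(C) = exp(−0.0000244 × 5000) = 0.885148
R(D) = exp(−0.00000692 × 5000) = 0.965992
Parallel (B and C): 1 − (1 − 0.964013)(1 − 0.885148) = 0.995867
Series (A and [0.995867]): 0.750887 × 0.995867 = 0.747784
Parallel ([0.747784] and D): 1 − (1 − 0.747784)(1 − 0.965992) = 0.9914

0.9914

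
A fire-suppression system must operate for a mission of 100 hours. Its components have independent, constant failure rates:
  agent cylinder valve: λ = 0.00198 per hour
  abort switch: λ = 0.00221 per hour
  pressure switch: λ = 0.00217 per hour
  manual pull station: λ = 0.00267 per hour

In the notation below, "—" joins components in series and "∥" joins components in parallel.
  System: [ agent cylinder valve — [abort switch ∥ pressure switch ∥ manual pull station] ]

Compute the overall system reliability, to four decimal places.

R(agent cylinder valve) = exp(−0.00198 × 100) = 0.820370
R(abort switch) = exp(−0.00221 × 100) = 0.801717
R(pressure switch) = exp(−0.00217 × 100) = 0.804930
R(manual pull station) = exp(−0.00267 × 100) = 0.765673
Parallel (abort switch, pressure switch, and manual pull station): 1 − (1 − 0.801717)(1 − 0.804930)(1 − 0.765673) = 0.990936
Series (agent cylinder valve and [0.990936]): 0.820370 × 0.990936 = 0.8129

0.8129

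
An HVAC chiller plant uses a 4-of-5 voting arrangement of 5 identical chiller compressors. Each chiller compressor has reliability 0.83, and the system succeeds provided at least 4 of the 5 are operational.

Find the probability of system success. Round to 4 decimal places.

R = Σ_{i=4}^{5} C(5,i) p^i (1−p)^{5−i} with p = 0.83
C(5,4)·0.83^4·0.17^1 = 0.403396
C(5,5)·0.83^5·0.17^0 = 0.393904
Sum = 0.7973

0.7973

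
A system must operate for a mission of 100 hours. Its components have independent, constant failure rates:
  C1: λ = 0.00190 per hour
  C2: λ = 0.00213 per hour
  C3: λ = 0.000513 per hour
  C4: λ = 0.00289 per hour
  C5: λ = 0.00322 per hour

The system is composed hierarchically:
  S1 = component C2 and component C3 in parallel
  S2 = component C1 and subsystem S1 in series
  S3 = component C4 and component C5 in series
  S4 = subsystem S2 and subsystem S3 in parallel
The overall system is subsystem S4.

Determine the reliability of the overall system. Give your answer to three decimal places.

R(C1) = exp(−0.00190 × 100) = 0.82696
R(C2) = exp(−0.00213 × 100) = 0.80816
R(C3) = exp(−0.000513 × 100) = 0.94999
R(C4) = exp(−0.00289 × 100) = 0.74901
R(C5) = exp(−0.00322 × 100) = 0.72470
Parallel (C2 and C3): 1 − (1 − 0.80816)(1 − 0.94999) = 0.99041
Series (C1 and [0.99041]): 0.82696 × 0.99041 = 0.81903
Series (C4 and C5): 0.74901 × 0.72470 = 0.54281
Parallel ([0.81903] and [0.54281]): 1 − (1 − 0.81903)(1 − 0.54281) = 0.917

0.917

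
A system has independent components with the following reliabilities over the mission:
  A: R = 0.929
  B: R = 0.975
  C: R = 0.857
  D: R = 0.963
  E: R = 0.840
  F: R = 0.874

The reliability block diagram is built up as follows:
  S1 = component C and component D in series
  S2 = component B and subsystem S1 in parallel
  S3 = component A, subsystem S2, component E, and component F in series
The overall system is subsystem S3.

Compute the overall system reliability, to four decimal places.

Series (C and D): 0.857000 × 0.963000 = 0.825291
Parallel (B and [0.825291]): 1 − (1 − 0.975000)(1 − 0.825291) = 0.995632
Series (A, [0.995632], E, and F): 0.929000 × 0.995632 × 0.840000 × 0.874000 = 0.6791

0.6791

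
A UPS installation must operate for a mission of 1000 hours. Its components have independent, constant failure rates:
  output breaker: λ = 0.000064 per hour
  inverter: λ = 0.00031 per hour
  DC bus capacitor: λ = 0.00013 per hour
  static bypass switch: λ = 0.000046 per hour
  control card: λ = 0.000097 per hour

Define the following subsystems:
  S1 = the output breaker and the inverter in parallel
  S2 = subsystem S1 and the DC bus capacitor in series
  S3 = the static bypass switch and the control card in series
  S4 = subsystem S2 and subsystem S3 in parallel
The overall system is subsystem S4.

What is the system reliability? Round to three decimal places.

R(output breaker) = exp(−0.000064 × 1000) = 0.93800
R(inverter) = exp(−0.00031 × 1000) = 0.73345
R(DC bus capacitor) = exp(−0.00013 × 1000) = 0.87810
R(static bypass switch) = exp(−0.000046 × 1000) = 0.95504
R(control card) = exp(−0.000097 × 1000) = 0.90756
Parallel (output breaker and inverter): 1 − (1 − 0.93800)(1 − 0.73345) = 0.98347
Series ([0.98347] and DC bus capacitor): 0.98347 × 0.87810 = 0.86359
Series (static bypass switch and control card): 0.95504 × 0.90756 = 0.86676
Parallel ([0.86359] and [0.86676]): 1 − (1 − 0.86359)(1 − 0.86676) = 0.982

0.982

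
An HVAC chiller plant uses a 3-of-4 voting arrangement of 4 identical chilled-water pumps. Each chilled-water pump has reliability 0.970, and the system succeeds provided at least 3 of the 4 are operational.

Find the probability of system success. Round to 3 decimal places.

0.995

R = Σ_{i=3}^{4} C(4,i) p^i (1−p)^{4−i} with p = 0.970
C(4,3)·0.970^3·0.030^1 = 0.10952
C(4,4)·0.970^4·0.030^0 = 0.88529
Sum = 0.995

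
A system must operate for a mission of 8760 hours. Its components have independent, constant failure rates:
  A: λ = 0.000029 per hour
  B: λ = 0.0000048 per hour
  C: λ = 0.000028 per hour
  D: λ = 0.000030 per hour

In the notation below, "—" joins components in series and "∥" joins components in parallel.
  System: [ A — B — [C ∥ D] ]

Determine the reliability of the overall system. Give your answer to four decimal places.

R(A) = exp(−0.000029 × 8760) = 0.775661
R(B) = exp(−0.0000048 × 8760) = 0.958824
R(C) = exp(−0.000028 × 8760) = 0.782485
R(D) = exp(−0.000030 × 8760) = 0.768896
Parallel (C and D): 1 − (1 − 0.782485)(1 − 0.768896) = 0.949731
Series (A, B, and [0.949731]): 0.775661 × 0.958824 × 0.949731 = 0.7063

0.7063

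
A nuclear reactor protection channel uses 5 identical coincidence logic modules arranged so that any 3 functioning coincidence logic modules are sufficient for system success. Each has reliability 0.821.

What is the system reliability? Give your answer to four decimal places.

R = Σ_{i=3}^{5} C(5,i) p^i (1−p)^{5−i} with p = 0.821
C(5,3)·0.821^3·0.179^2 = 0.177311
C(5,4)·0.821^4·0.179^1 = 0.406626
C(5,5)·0.821^5·0.179^0 = 0.373006
Sum = 0.9569

0.9569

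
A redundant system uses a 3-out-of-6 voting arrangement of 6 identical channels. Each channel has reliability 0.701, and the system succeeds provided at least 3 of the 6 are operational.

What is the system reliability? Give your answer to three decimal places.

R = Σ_{i=3}^{6} C(6,i) p^i (1−p)^{6−i} with p = 0.701
C(6,3)·0.701^3·0.299^3 = 0.18416
C(6,4)·0.701^4·0.299^2 = 0.32382
C(6,5)·0.701^5·0.299^1 = 0.30368
C(6,6)·0.701^6·0.299^0 = 0.11866
Sum = 0.930

0.930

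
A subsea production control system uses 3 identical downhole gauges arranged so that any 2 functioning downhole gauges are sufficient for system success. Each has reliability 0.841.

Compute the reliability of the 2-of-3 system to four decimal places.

0.9322

R = Σ_{i=2}^{3} C(3,i) p^i (1−p)^{3−i} with p = 0.841
C(3,2)·0.841^2·0.159^1 = 0.337373
C(3,3)·0.841^3·0.159^0 = 0.594823
Sum = 0.9322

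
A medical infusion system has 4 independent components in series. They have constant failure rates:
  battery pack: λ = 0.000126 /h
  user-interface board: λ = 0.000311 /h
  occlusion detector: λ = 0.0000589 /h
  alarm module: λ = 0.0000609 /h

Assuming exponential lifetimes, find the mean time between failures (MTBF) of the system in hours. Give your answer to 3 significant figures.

Series of exponential components: λ_sys = Σ λ_i
λ_sys = 0.000126 + 0.000311 + 0.0000589 + 0.0000609 = 5.5680e-04 /h
MTBF = 1 / λ_sys = 1800 h

1800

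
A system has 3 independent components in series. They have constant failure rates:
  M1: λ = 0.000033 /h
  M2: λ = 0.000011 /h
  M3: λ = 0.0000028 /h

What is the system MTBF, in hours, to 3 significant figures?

Series of exponential components: λ_sys = Σ λ_i
λ_sys = 0.000033 + 0.000011 + 0.0000028 = 4.6800e-05 /h
MTBF = 1 / λ_sys = 21400 h

21400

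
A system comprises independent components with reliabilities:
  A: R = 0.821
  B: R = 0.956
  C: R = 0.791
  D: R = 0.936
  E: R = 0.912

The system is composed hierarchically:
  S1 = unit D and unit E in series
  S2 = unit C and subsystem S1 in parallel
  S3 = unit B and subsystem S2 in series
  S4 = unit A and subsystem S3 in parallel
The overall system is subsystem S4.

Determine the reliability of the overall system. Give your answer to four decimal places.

Series (D and E): 0.936000 × 0.912000 = 0.853632
Parallel (C and [0.853632]): 1 − (1 − 0.791000)(1 − 0.853632) = 0.969409
Series (B and [0.969409]): 0.956000 × 0.969409 = 0.926755
Parallel (A and [0.926755]): 1 − (1 − 0.821000)(1 − 0.926755) = 0.9869

0.9869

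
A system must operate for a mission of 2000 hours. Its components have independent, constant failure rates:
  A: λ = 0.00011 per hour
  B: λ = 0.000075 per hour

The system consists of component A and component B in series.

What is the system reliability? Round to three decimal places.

0.691

R(A) = exp(−0.00011 × 2000) = 0.80252
R(B) = exp(−0.000075 × 2000) = 0.86071
Series (A and B): 0.80252 × 0.86071 = 0.691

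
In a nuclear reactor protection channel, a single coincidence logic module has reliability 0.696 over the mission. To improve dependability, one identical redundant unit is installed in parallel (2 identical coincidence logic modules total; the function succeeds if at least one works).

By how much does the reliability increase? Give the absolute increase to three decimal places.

0.212

R_before = 0.696
R_after = 1 − (1 − 0.696)^2 = 0.908
ΔR = 0.908 − 0.696 = 0.212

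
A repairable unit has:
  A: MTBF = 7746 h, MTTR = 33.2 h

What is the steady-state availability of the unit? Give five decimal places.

0.99573

A(A) = MTBF/(MTBF+MTTR) = 7746/(7746+33.2) = 0.99573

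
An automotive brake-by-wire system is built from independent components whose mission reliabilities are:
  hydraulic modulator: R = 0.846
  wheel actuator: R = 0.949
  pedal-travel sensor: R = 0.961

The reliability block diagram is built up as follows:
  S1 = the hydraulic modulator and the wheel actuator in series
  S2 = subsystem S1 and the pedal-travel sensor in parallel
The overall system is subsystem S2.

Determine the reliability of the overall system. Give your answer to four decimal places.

0.9923

Series (hydraulic modulator and wheel actuator): 0.846000 × 0.949000 = 0.802854
Parallel ([0.802854] and pedal-travel sensor): 1 − (1 − 0.802854)(1 − 0.961000) = 0.9923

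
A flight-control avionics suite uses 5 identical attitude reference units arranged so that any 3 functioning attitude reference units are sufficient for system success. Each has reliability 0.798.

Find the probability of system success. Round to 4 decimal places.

R = Σ_{i=3}^{5} C(5,i) p^i (1−p)^{5−i} with p = 0.798
C(5,3)·0.798^3·0.202^2 = 0.207354
C(5,4)·0.798^4·0.202^1 = 0.409575
C(5,5)·0.798^5·0.202^0 = 0.323604
Sum = 0.9405

0.9405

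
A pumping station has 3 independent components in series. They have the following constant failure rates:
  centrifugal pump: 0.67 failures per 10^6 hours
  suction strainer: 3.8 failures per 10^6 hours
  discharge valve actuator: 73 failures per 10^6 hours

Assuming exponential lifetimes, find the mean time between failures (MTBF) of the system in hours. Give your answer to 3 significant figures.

12900

Series of exponential components: λ_sys = Σ λ_i
λ_sys = 0.00000067 + 0.0000038 + 0.000073 = 7.7470e-05 /h
MTBF = 1 / λ_sys = 12900 h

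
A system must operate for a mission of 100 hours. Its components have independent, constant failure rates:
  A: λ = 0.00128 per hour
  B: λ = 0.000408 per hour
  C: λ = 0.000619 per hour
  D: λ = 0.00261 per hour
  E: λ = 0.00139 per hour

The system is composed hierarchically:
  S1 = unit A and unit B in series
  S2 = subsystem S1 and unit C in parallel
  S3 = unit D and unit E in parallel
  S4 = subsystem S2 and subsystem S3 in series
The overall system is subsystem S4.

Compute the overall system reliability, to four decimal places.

R(A) = exp(−0.00128 × 100) = 0.879853
R(B) = exp(−0.000408 × 100) = 0.960021
R(C) = exp(−0.000619 × 100) = 0.939977
R(D) = exp(−0.00261 × 100) = 0.770281
R(E) = exp(−0.00139 × 100) = 0.870228
Series (A and B): 0.879853 × 0.960021 = 0.844677
Parallel ([0.844677] and C): 1 − (1 − 0.844677)(1 − 0.939977) = 0.990677
Parallel (D and E): 1 − (1 − 0.770281)(1 − 0.870228) = 0.970189
Series ([0.990677] and [0.970189]): 0.990677 × 0.970189 = 0.9611

0.9611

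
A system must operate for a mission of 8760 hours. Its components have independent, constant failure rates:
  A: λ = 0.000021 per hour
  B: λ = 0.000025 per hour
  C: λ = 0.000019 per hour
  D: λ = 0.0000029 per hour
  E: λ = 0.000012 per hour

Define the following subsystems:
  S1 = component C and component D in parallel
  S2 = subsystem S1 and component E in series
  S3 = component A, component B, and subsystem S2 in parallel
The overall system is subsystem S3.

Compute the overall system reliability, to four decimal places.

0.9966

R(A) = exp(−0.000021 × 8760) = 0.831969
R(B) = exp(−0.000025 × 8760) = 0.803322
R(C) = exp(−0.000019 × 8760) = 0.846674
R(D) = exp(−0.0000029 × 8760) = 0.974916
R(E) = exp(−0.000012 × 8760) = 0.900216
Parallel (C and D): 1 − (1 − 0.846674)(1 − 0.974916) = 0.996154
Series ([0.996154] and E): 0.996154 × 0.900216 = 0.896754
Parallel (A, B, and [0.896754]): 1 − (1 − 0.831969)(1 − 0.803322)(1 − 0.896754) = 0.9966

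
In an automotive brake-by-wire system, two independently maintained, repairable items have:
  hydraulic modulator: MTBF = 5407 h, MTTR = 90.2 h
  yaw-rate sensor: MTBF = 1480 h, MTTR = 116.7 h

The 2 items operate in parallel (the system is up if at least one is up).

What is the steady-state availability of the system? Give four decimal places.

0.9988

A(hydraulic modulator) = MTBF/(MTBF+MTTR) = 5407/(5407+90.2) = 0.983592
A(yaw-rate sensor) = MTBF/(MTBF+MTTR) = 1480/(1480+116.7) = 0.926912
Parallel availability: 1 − (1 − 0.983592)(1 − 0.926912) = 0.9988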